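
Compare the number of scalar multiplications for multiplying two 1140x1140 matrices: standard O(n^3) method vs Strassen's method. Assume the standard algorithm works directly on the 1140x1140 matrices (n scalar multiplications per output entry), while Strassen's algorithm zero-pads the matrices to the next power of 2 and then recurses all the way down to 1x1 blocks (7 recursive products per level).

Matrix multiplication for 1140x1140 matrices:

Strassen's algorithm requires power-of-2 dimensions. Pad 1140x1140 to 2048x2048 (next power of 2).

Standard algorithm: 1140^3 = 1481544000 multiplications
Strassen's algorithm: 7^(log2(2048)) = 7^11 = 1977326743 multiplications
Difference: 1481544000 - 1977326743 = -495782743 (Strassen uses MORE here due to padding overhead — for small or just-over-power-of-2 n, padding can outweigh the per-level savings)

Standard: 1481544000 multiplications (1140^3). Strassen: 1977326743 multiplications (7^11, after padding to 2048x2048). Strassen reduces 8 recursive multiplications to 7 at each level.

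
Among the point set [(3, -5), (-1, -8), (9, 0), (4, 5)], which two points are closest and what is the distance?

Computing all pairwise distances among 4 points:

d((3, -5), (-1, -8)) = 5.0 <-- minimum
d((3, -5), (9, 0)) = 7.8102
d((3, -5), (4, 5)) = 10.0499
d((-1, -8), (9, 0)) = 12.8062
d((-1, -8), (4, 5)) = 13.9284
d((9, 0), (4, 5)) = 7.0711

Closest pair: (3, -5) and (-1, -8) with distance 5.0

The closest pair is (3, -5) and (-1, -8) with Euclidean distance 5.0. For 4 points, brute-force pairwise comparison is shown above. For large n, the divide-and-conquer algorithm (sort by x, recurse on halves, check the dividing strip) achieves O(n log n).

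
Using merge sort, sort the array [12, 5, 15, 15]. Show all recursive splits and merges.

Merge sort trace:

Split: [12, 5, 15, 15] -> [12, 5] and [15, 15]
  Split: [12, 5] -> [12] and [5]
  Merge: [12] + [5] -> [5, 12]
  Split: [15, 15] -> [15] and [15]
  Merge: [15] + [15] -> [15, 15]
Merge: [5, 12] + [15, 15] -> [5, 12, 15, 15]

Final sorted array: [5, 12, 15, 15]

The merge sort proceeds by recursively splitting the array and merging sorted halves.
After all merges, the sorted array is [5, 12, 15, 15].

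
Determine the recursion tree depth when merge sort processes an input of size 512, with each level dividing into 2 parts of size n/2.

For divide and conquer with division factor 2:

Problem sizes at each level:
Level 0: 512
Level 1: 256
Level 2: 128
Level 3: 64
Level 4: 32
Level 5: 16
Level 6: 8
Level 7: 4
Level 8: 2
Level 9: 1

The root is level 0 and the size-1 base case is level 9 (the tree spans levels 0 through 9, i.e. 10 levels counting the root), so the depth is the number of divisions: log_2(512) = 9

The recursion tree depth is log_2(512) = 9. At each level, the problem size is divided by 2, so it takes 9 divisions to reduce to a base case of size 1. The algorithm makes 2 recursive calls at each level.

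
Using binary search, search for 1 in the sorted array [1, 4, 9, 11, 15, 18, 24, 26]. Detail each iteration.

Binary search for 1 in [1, 4, 9, 11, 15, 18, 24, 26]:

lo=0, hi=7, mid=3, arr[mid]=11 -> 11 > 1, search left half
lo=0, hi=2, mid=1, arr[mid]=4 -> 4 > 1, search left half
lo=0, hi=0, mid=0, arr[mid]=1 -> Found target at index 0!

Binary search finds 1 at index 0 after 3 comparisons. The search repeatedly halves the search space by comparing with the middle element.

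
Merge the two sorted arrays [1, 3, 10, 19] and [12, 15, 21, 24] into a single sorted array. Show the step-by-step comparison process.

Merging process:

Compare 1 vs 12: take 1 from left. Merged: [1]
Compare 3 vs 12: take 3 from left. Merged: [1, 3]
Compare 10 vs 12: take 10 from left. Merged: [1, 3, 10]
Compare 19 vs 12: take 12 from right. Merged: [1, 3, 10, 12]
Compare 19 vs 15: take 15 from right. Merged: [1, 3, 10, 12, 15]
Compare 19 vs 21: take 19 from left. Merged: [1, 3, 10, 12, 15, 19]
Append remaining from right: [21, 24]. Merged: [1, 3, 10, 12, 15, 19, 21, 24]

Final merged array: [1, 3, 10, 12, 15, 19, 21, 24]
Total comparisons: 6

The merged array is [1, 3, 10, 12, 15, 19, 21, 24], requiring 6 comparisons. The merge step runs in O(n) time where n is the total number of elements.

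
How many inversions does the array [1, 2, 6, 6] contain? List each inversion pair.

Finding inversions in [1, 2, 6, 6]:


Total inversions: 0

The array has 0 inversions. It is already sorted.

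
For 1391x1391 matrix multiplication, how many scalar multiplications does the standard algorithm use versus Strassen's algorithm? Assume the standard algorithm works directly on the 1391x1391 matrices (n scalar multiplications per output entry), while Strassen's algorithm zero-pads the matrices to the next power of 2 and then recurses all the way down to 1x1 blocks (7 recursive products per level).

Matrix multiplication for 1391x1391 matrices:

Strassen's algorithm requires power-of-2 dimensions. Pad 1391x1391 to 2048x2048 (next power of 2).

Standard algorithm: 1391^3 = 2691419471 multiplications
Strassen's algorithm: 7^(log2(2048)) = 7^11 = 1977326743 multiplications
Savings: 2691419471 - 1977326743 = 714092728 multiplications

Standard: 2691419471 multiplications (1391^3). Strassen: 1977326743 multiplications (7^11, after padding to 2048x2048). Strassen reduces 8 recursive multiplications to 7 at each level.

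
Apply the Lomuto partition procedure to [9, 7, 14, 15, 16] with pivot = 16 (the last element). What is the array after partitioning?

Lomuto partition with pivot = 16:

Initial array: [9, 7, 14, 15, 16]

arr[0]=9 <= 16: swap with position 0, array becomes [9, 7, 14, 15, 16]
arr[1]=7 <= 16: swap with position 1, array becomes [9, 7, 14, 15, 16]
arr[2]=14 <= 16: swap with position 2, array becomes [9, 7, 14, 15, 16]
arr[3]=15 <= 16: swap with position 3, array becomes [9, 7, 14, 15, 16]

Place pivot at position 4: [9, 7, 14, 15, 16]
Pivot position: 4

After partitioning with pivot 16, the array becomes [9, 7, 14, 15, 16]. The pivot is placed at index 4. All elements to the left of the pivot are <= 16, and all elements to the right are > 16.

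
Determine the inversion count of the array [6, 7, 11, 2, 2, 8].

Finding inversions in [6, 7, 11, 2, 2, 8]:

(0, 3): arr[0]=6 > arr[3]=2
(0, 4): arr[0]=6 > arr[4]=2
(1, 3): arr[1]=7 > arr[3]=2
(1, 4): arr[1]=7 > arr[4]=2
(2, 3): arr[2]=11 > arr[3]=2
(2, 4): arr[2]=11 > arr[4]=2
(2, 5): arr[2]=11 > arr[5]=8

Total inversions: 7

The array has 7 inversion(s): (0,3), (0,4), (1,3), (1,4), (2,3), (2,4), (2,5). Each pair (i,j) satisfies i < j and arr[i] > arr[j].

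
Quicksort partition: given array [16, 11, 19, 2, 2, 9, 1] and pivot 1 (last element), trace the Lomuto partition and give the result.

Lomuto partition with pivot = 1:

Initial array: [16, 11, 19, 2, 2, 9, 1]

arr[0]=16 > 1: no swap
arr[1]=11 > 1: no swap
arr[2]=19 > 1: no swap
arr[3]=2 > 1: no swap
arr[4]=2 > 1: no swap
arr[5]=9 > 1: no swap

Place pivot at position 0: [1, 11, 19, 2, 2, 9, 16]
Pivot position: 0

After partitioning with pivot 1, the array becomes [1, 11, 19, 2, 2, 9, 16]. The pivot is placed at index 0. All elements to the left of the pivot are <= 1, and all elements to the right are > 1.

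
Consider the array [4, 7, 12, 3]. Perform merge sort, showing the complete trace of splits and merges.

Merge sort trace:

Split: [4, 7, 12, 3] -> [4, 7] and [12, 3]
  Split: [4, 7] -> [4] and [7]
  Merge: [4] + [7] -> [4, 7]
  Split: [12, 3] -> [12] and [3]
  Merge: [12] + [3] -> [3, 12]
Merge: [4, 7] + [3, 12] -> [3, 4, 7, 12]

Final sorted array: [3, 4, 7, 12]

The merge sort proceeds by recursively splitting the array and merging sorted halves.
After all merges, the sorted array is [3, 4, 7, 12].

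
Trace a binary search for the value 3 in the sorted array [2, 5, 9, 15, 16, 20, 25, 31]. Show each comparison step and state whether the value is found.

Binary search for 3 in [2, 5, 9, 15, 16, 20, 25, 31]:

lo=0, hi=7, mid=3, arr[mid]=15 -> 15 > 3, search left half
lo=0, hi=2, mid=1, arr[mid]=5 -> 5 > 3, search left half
lo=0, hi=0, mid=0, arr[mid]=2 -> 2 < 3, search right half
lo=1 > hi=0, target 3 not found

Binary search determines that 3 is not in the array after 3 comparisons. The search space was exhausted without finding the target.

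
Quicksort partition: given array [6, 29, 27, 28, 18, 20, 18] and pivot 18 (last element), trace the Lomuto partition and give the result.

Lomuto partition with pivot = 18:

Initial array: [6, 29, 27, 28, 18, 20, 18]

arr[0]=6 <= 18: swap with position 0, array becomes [6, 29, 27, 28, 18, 20, 18]
arr[1]=29 > 18: no swap
arr[2]=27 > 18: no swap
arr[3]=28 > 18: no swap
arr[4]=18 <= 18: swap with position 1, array becomes [6, 18, 27, 28, 29, 20, 18]
arr[5]=20 > 18: no swap

Place pivot at position 2: [6, 18, 18, 28, 29, 20, 27]
Pivot position: 2

After partitioning with pivot 18, the array becomes [6, 18, 18, 28, 29, 20, 27]. The pivot is placed at index 2. All elements to the left of the pivot are <= 18, and all elements to the right are > 18.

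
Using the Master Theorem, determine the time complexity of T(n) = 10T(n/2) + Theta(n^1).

Master Theorem for T(n) = 10T(n/2) + O(n^1):

a = 10, b = 2, c = 1
log_b(a) = log_2(10) = 3.3219

Case 1: c = 1 < log_2(10) = 3.3219
T(n) = O(n^(log_2 10))

For T(n) = 10T(n/2) + O(n^1): log_2(10) = 3.3219. This is Case 1 of the Master Theorem (c < log_b(a), work dominated by leaves), giving O(n^(log_2 10)).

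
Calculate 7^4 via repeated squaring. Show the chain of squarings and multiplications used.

Computing 7^4 by squaring (build up from 7^1; each line after the first costs one multiplication):

7^1 = 7
7^2 = (7^1)^2 = 7^2 = 49
7^4 = (7^2)^2 = 49^2 = 2401

Result: 2401
Multiplications needed: 2 (2 lines after 7^1)

7^4 = 2401. Using exponentiation by squaring, this requires 2 multiplications. The key idea: if the exponent is even, square the half-power; if odd, multiply by the base once.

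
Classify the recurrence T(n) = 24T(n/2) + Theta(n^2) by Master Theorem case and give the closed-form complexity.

Master Theorem for T(n) = 24T(n/2) + O(n^2):

a = 24, b = 2, c = 2
log_b(a) = log_2(24) = 4.5850

Case 1: c = 2 < log_2(24) = 4.5850
T(n) = O(n^(log_2 24))

For T(n) = 24T(n/2) + O(n^2): log_2(24) = 4.5850. This is Case 1 of the Master Theorem (c < log_b(a), work dominated by leaves), giving O(n^(log_2 24)).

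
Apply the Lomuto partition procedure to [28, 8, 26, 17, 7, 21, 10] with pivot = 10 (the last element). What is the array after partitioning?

Lomuto partition with pivot = 10:

Initial array: [28, 8, 26, 17, 7, 21, 10]

arr[0]=28 > 10: no swap
arr[1]=8 <= 10: swap with position 0, array becomes [8, 28, 26, 17, 7, 21, 10]
arr[2]=26 > 10: no swap
arr[3]=17 > 10: no swap
arr[4]=7 <= 10: swap with position 1, array becomes [8, 7, 26, 17, 28, 21, 10]
arr[5]=21 > 10: no swap

Place pivot at position 2: [8, 7, 10, 17, 28, 21, 26]
Pivot position: 2

After partitioning with pivot 10, the array becomes [8, 7, 10, 17, 28, 21, 26]. The pivot is placed at index 2. All elements to the left of the pivot are <= 10, and all elements to the right are > 10.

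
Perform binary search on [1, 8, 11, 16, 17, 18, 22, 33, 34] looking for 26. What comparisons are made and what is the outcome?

Binary search for 26 in [1, 8, 11, 16, 17, 18, 22, 33, 34]:

lo=0, hi=8, mid=4, arr[mid]=17 -> 17 < 26, search right half
lo=5, hi=8, mid=6, arr[mid]=22 -> 22 < 26, search right half
lo=7, hi=8, mid=7, arr[mid]=33 -> 33 > 26, search left half
lo=7 > hi=6, target 26 not found

Binary search determines that 26 is not in the array after 3 comparisons. The search space was exhausted without finding the target.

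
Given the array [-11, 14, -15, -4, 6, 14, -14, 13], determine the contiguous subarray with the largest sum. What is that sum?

Using Kadane's algorithm on [-11, 14, -15, -4, 6, 14, -14, 13]:

Scanning through the array:
Position 1 (value 14): max_ending_here = 14, max_so_far = 14
Position 2 (value -15): max_ending_here = -1, max_so_far = 14
Position 3 (value -4): max_ending_here = -4, max_so_far = 14
Position 4 (value 6): max_ending_here = 6, max_so_far = 14
Position 5 (value 14): max_ending_here = 20, max_so_far = 20
Position 6 (value -14): max_ending_here = 6, max_so_far = 20
Position 7 (value 13): max_ending_here = 19, max_so_far = 20

Maximum subarray: [6, 14]
Maximum sum: 20

The maximum subarray is [6, 14] with sum 20. This subarray runs from index 4 to index 5.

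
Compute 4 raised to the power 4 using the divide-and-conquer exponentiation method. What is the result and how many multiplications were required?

Computing 4^4 by squaring (build up from 4^1; each line after the first costs one multiplication):

4^1 = 4
4^2 = (4^1)^2 = 4^2 = 16
4^4 = (4^2)^2 = 16^2 = 256

Result: 256
Multiplications needed: 2 (2 lines after 4^1)

4^4 = 256. Using exponentiation by squaring, this requires 2 multiplications. The key idea: if the exponent is even, square the half-power; if odd, multiply by the base once.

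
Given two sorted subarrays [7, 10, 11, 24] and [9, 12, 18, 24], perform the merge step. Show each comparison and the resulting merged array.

Merging process:

Compare 7 vs 9: take 7 from left. Merged: [7]
Compare 10 vs 9: take 9 from right. Merged: [7, 9]
Compare 10 vs 12: take 10 from left. Merged: [7, 9, 10]
Compare 11 vs 12: take 11 from left. Merged: [7, 9, 10, 11]
Compare 24 vs 12: take 12 from right. Merged: [7, 9, 10, 11, 12]
Compare 24 vs 18: take 18 from right. Merged: [7, 9, 10, 11, 12, 18]
Compare 24 vs 24: take 24 from left. Merged: [7, 9, 10, 11, 12, 18, 24]
Append remaining from right: [24]. Merged: [7, 9, 10, 11, 12, 18, 24, 24]

Final merged array: [7, 9, 10, 11, 12, 18, 24, 24]
Total comparisons: 7

The merged array is [7, 9, 10, 11, 12, 18, 24, 24], requiring 7 comparisons. The merge step runs in O(n) time where n is the total number of elements.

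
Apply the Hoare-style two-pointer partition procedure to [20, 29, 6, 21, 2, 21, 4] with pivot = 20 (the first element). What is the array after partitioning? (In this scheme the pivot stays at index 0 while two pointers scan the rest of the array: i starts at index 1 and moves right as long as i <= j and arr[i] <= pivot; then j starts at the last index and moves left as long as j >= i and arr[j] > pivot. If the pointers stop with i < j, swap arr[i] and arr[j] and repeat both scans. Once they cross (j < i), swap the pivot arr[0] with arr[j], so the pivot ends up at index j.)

Hoare-style two-pointer partition with pivot = 20:

Initial array: [20, 29, 6, 21, 2, 21, 4]

Pointers start at i = 1, j = 6.
i stops at index 1 (arr[1]=29 > 20), j stops at index 6 (arr[6]=4 <= 20): swap arr[1] and arr[6], array becomes [20, 4, 6, 21, 2, 21, 29]
i stops at index 3 (arr[3]=21 > 20), j stops at index 4 (arr[4]=2 <= 20): swap arr[3] and arr[4], array becomes [20, 4, 6, 2, 21, 21, 29]
i ends at 4, j ends at 3: the pointers have crossed (j < i), so scanning stops.

Swap pivot arr[0] with arr[3] to place pivot at position 3: [2, 4, 6, 20, 21, 21, 29]
Pivot position: 3

After partitioning with pivot 20, the array becomes [2, 4, 6, 20, 21, 21, 29]. The pivot is placed at index 3. All elements to the left of the pivot are <= 20, and all elements to the right are > 20.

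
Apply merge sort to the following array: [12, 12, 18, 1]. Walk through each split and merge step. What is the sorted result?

Merge sort trace:

Split: [12, 12, 18, 1] -> [12, 12] and [18, 1]
  Split: [12, 12] -> [12] and [12]
  Merge: [12] + [12] -> [12, 12]
  Split: [18, 1] -> [18] and [1]
  Merge: [18] + [1] -> [1, 18]
Merge: [12, 12] + [1, 18] -> [1, 12, 12, 18]

Final sorted array: [1, 12, 12, 18]

The merge sort proceeds by recursively splitting the array and merging sorted halves.
After all merges, the sorted array is [1, 12, 12, 18].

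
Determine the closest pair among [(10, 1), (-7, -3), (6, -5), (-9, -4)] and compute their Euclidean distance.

Computing all pairwise distances among 4 points:

d((10, 1), (-7, -3)) = 17.4642
d((10, 1), (6, -5)) = 7.2111
d((10, 1), (-9, -4)) = 19.6469
d((-7, -3), (6, -5)) = 13.1529
d((-7, -3), (-9, -4)) = 2.2361 <-- minimum
d((6, -5), (-9, -4)) = 15.0333

Closest pair: (-7, -3) and (-9, -4) with distance 2.2361

The closest pair is (-7, -3) and (-9, -4) with Euclidean distance 2.2361. For 4 points, brute-force pairwise comparison is shown above. For large n, the divide-and-conquer algorithm (sort by x, recurse on halves, check the dividing strip) achieves O(n log n).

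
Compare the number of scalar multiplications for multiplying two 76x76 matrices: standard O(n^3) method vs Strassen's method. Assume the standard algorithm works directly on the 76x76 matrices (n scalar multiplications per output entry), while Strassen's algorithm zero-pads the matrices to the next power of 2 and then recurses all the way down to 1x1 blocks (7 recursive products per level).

Matrix multiplication for 76x76 matrices:

Strassen's algorithm requires power-of-2 dimensions. Pad 76x76 to 128x128 (next power of 2).

Standard algorithm: 76^3 = 438976 multiplications
Strassen's algorithm: 7^(log2(128)) = 7^7 = 823543 multiplications
Difference: 438976 - 823543 = -384567 (Strassen uses MORE here due to padding overhead — for small or just-over-power-of-2 n, padding can outweigh the per-level savings)

Standard: 438976 multiplications (76^3). Strassen: 823543 multiplications (7^7, after padding to 128x128). Strassen reduces 8 recursive multiplications to 7 at each level.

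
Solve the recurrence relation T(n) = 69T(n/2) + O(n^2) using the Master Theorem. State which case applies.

Master Theorem for T(n) = 69T(n/2) + O(n^2):

a = 69, b = 2, c = 2
log_b(a) = log_2(69) = 6.1085

Case 1: c = 2 < log_2(69) = 6.1085
T(n) = O(n^(log_2 69))

For T(n) = 69T(n/2) + O(n^2): log_2(69) = 6.1085. This is Case 1 of the Master Theorem (c < log_b(a), work dominated by leaves), giving O(n^(log_2 69)).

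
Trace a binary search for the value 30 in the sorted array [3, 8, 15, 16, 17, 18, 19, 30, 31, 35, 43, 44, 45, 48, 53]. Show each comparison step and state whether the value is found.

Binary search for 30 in [3, 8, 15, 16, 17, 18, 19, 30, 31, 35, 43, 44, 45, 48, 53]:

lo=0, hi=14, mid=7, arr[mid]=30 -> Found target at index 7!

Binary search finds 30 at index 7 after 1 comparisons. The search repeatedly halves the search space by comparing with the middle element.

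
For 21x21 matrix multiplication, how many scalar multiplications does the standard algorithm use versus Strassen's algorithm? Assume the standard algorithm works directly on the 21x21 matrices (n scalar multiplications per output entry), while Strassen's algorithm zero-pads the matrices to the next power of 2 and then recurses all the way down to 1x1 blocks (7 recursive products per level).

Matrix multiplication for 21x21 matrices:

Strassen's algorithm requires power-of-2 dimensions. Pad 21x21 to 32x32 (next power of 2).

Standard algorithm: 21^3 = 9261 multiplications
Strassen's algorithm: 7^(log2(32)) = 7^5 = 16807 multiplications
Difference: 9261 - 16807 = -7546 (Strassen uses MORE here due to padding overhead — for small or just-over-power-of-2 n, padding can outweigh the per-level savings)

Standard: 9261 multiplications (21^3). Strassen: 16807 multiplications (7^5, after padding to 32x32). Strassen reduces 8 recursive multiplications to 7 at each level.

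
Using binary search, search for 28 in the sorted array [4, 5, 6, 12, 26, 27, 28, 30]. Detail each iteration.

Binary search for 28 in [4, 5, 6, 12, 26, 27, 28, 30]:

lo=0, hi=7, mid=3, arr[mid]=12 -> 12 < 28, search right half
lo=4, hi=7, mid=5, arr[mid]=27 -> 27 < 28, search right half
lo=6, hi=7, mid=6, arr[mid]=28 -> Found target at index 6!

Binary search finds 28 at index 6 after 3 comparisons. The search repeatedly halves the search space by comparing with the middle element.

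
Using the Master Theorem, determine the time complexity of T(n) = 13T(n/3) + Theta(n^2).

Master Theorem for T(n) = 13T(n/3) + O(n^2):

a = 13, b = 3, c = 2
log_b(a) = log_3(13) = 2.3347

Case 1: c = 2 < log_3(13) = 2.3347
T(n) = O(n^(log_3 13))

For T(n) = 13T(n/3) + O(n^2): log_3(13) = 2.3347. This is Case 1 of the Master Theorem (c < log_b(a), work dominated by leaves), giving O(n^(log_3 13)).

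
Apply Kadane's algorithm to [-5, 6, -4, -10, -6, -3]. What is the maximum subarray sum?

Using Kadane's algorithm on [-5, 6, -4, -10, -6, -3]:

Scanning through the array:
Position 1 (value 6): max_ending_here = 6, max_so_far = 6
Position 2 (value -4): max_ending_here = 2, max_so_far = 6
Position 3 (value -10): max_ending_here = -8, max_so_far = 6
Position 4 (value -6): max_ending_here = -6, max_so_far = 6
Position 5 (value -3): max_ending_here = -3, max_so_far = 6

Maximum subarray: [6]
Maximum sum: 6

The maximum subarray is [6] with sum 6. This subarray runs from index 1 to index 1.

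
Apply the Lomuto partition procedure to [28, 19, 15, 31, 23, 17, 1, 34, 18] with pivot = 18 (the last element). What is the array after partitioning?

Lomuto partition with pivot = 18:

Initial array: [28, 19, 15, 31, 23, 17, 1, 34, 18]

arr[0]=28 > 18: no swap
arr[1]=19 > 18: no swap
arr[2]=15 <= 18: swap with position 0, array becomes [15, 19, 28, 31, 23, 17, 1, 34, 18]
arr[3]=31 > 18: no swap
arr[4]=23 > 18: no swap
arr[5]=17 <= 18: swap with position 1, array becomes [15, 17, 28, 31, 23, 19, 1, 34, 18]
arr[6]=1 <= 18: swap with position 2, array becomes [15, 17, 1, 31, 23, 19, 28, 34, 18]
arr[7]=34 > 18: no swap

Place pivot at position 3: [15, 17, 1, 18, 23, 19, 28, 34, 31]
Pivot position: 3

After partitioning with pivot 18, the array becomes [15, 17, 1, 18, 23, 19, 28, 34, 31]. The pivot is placed at index 3. All elements to the left of the pivot are <= 18, and all elements to the right are > 18.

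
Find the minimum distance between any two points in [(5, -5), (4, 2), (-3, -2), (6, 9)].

Computing all pairwise distances among 4 points:

d((5, -5), (4, 2)) = 7.0711 <-- minimum
d((5, -5), (-3, -2)) = 8.544
d((5, -5), (6, 9)) = 14.0357
d((4, 2), (-3, -2)) = 8.0623
d((4, 2), (6, 9)) = 7.2801
d((-3, -2), (6, 9)) = 14.2127

Closest pair: (5, -5) and (4, 2) with distance 7.0711

The closest pair is (5, -5) and (4, 2) with Euclidean distance 7.0711. For 4 points, brute-force pairwise comparison is shown above. For large n, the divide-and-conquer algorithm (sort by x, recurse on halves, check the dividing strip) achieves O(n log n).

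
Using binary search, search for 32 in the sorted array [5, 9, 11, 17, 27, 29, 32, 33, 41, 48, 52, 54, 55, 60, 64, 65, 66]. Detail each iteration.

Binary search for 32 in [5, 9, 11, 17, 27, 29, 32, 33, 41, 48, 52, 54, 55, 60, 64, 65, 66]:

lo=0, hi=16, mid=8, arr[mid]=41 -> 41 > 32, search left half
lo=0, hi=7, mid=3, arr[mid]=17 -> 17 < 32, search right half
lo=4, hi=7, mid=5, arr[mid]=29 -> 29 < 32, search right half
lo=6, hi=7, mid=6, arr[mid]=32 -> Found target at index 6!

Binary search finds 32 at index 6 after 4 comparisons. The search repeatedly halves the search space by comparing with the middle element.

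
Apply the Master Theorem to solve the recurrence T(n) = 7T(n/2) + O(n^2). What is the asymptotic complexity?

Master Theorem for T(n) = 7T(n/2) + O(n^2):

a = 7, b = 2, c = 2
log_b(a) = log_2(7) = 2.8074

Case 1: c = 2 < log_2(7) = 2.8074
T(n) = O(n^(log_2 7))

For T(n) = 7T(n/2) + O(n^2): log_2(7) = 2.8074. This is Case 1 of the Master Theorem (c < log_b(a), work dominated by leaves), giving O(n^(log_2 7)).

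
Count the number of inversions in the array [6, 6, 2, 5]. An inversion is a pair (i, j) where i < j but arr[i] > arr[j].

Finding inversions in [6, 6, 2, 5]:

(0, 2): arr[0]=6 > arr[2]=2
(0, 3): arr[0]=6 > arr[3]=5
(1, 2): arr[1]=6 > arr[2]=2
(1, 3): arr[1]=6 > arr[3]=5

Total inversions: 4

The array has 4 inversion(s): (0,2), (0,3), (1,2), (1,3). Each pair (i,j) satisfies i < j and arr[i] > arr[j].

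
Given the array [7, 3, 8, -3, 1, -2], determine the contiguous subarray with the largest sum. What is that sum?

Using Kadane's algorithm on [7, 3, 8, -3, 1, -2]:

Scanning through the array:
Position 1 (value 3): max_ending_here = 10, max_so_far = 10
Position 2 (value 8): max_ending_here = 18, max_so_far = 18
Position 3 (value -3): max_ending_here = 15, max_so_far = 18
Position 4 (value 1): max_ending_here = 16, max_so_far = 18
Position 5 (value -2): max_ending_here = 14, max_so_far = 18

Maximum subarray: [7, 3, 8]
Maximum sum: 18

The maximum subarray is [7, 3, 8] with sum 18. This subarray runs from index 0 to index 2.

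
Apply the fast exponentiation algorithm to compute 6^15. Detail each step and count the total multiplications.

Computing 6^15 by squaring (build up from 6^1; each line after the first costs one multiplication):

6^1 = 6
6^2 = (6^1)^2 = 6^2 = 36
6^3 = 6 * 6^2 = 6 * 36 = 216
6^6 = (6^3)^2 = 216^2 = 46656
6^7 = 6 * 6^6 = 6 * 46656 = 279936
6^14 = (6^7)^2 = 279936^2 = 78364164096
6^15 = 6 * 6^14 = 6 * 78364164096 = 470184984576

Result: 470184984576
Multiplications needed: 6 (6 lines after 6^1)

6^15 = 470184984576. Using exponentiation by squaring, this requires 6 multiplications. The key idea: if the exponent is even, square the half-power; if odd, multiply by the base once.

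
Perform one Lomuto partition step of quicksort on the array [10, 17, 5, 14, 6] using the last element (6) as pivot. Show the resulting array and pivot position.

Lomuto partition with pivot = 6:

Initial array: [10, 17, 5, 14, 6]

arr[0]=10 > 6: no swap
arr[1]=17 > 6: no swap
arr[2]=5 <= 6: swap with position 0, array becomes [5, 17, 10, 14, 6]
arr[3]=14 > 6: no swap

Place pivot at position 1: [5, 6, 10, 14, 17]
Pivot position: 1

After partitioning with pivot 6, the array becomes [5, 6, 10, 14, 17]. The pivot is placed at index 1. All elements to the left of the pivot are <= 6, and all elements to the right are > 6.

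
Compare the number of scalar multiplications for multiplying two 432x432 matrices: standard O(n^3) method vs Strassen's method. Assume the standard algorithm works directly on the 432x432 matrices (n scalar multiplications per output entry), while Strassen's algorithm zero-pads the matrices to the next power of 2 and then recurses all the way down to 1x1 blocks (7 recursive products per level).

Matrix multiplication for 432x432 matrices:

Strassen's algorithm requires power-of-2 dimensions. Pad 432x432 to 512x512 (next power of 2).

Standard algorithm: 432^3 = 80621568 multiplications
Strassen's algorithm: 7^(log2(512)) = 7^9 = 40353607 multiplications
Savings: 80621568 - 40353607 = 40267961 multiplications

Standard: 80621568 multiplications (432^3). Strassen: 40353607 multiplications (7^9, after padding to 512x512). Strassen reduces 8 recursive multiplications to 7 at each level.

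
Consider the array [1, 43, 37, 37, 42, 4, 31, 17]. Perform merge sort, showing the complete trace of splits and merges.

Merge sort trace:

Split: [1, 43, 37, 37, 42, 4, 31, 17] -> [1, 43, 37, 37] and [42, 4, 31, 17]
  Split: [1, 43, 37, 37] -> [1, 43] and [37, 37]
    Split: [1, 43] -> [1] and [43]
    Merge: [1] + [43] -> [1, 43]
    Split: [37, 37] -> [37] and [37]
    Merge: [37] + [37] -> [37, 37]
  Merge: [1, 43] + [37, 37] -> [1, 37, 37, 43]
  Split: [42, 4, 31, 17] -> [42, 4] and [31, 17]
    Split: [42, 4] -> [42] and [4]
    Merge: [42] + [4] -> [4, 42]
    Split: [31, 17] -> [31] and [17]
    Merge: [31] + [17] -> [17, 31]
  Merge: [4, 42] + [17, 31] -> [4, 17, 31, 42]
Merge: [1, 37, 37, 43] + [4, 17, 31, 42] -> [1, 4, 17, 31, 37, 37, 42, 43]

Final sorted array: [1, 4, 17, 31, 37, 37, 42, 43]

The merge sort proceeds by recursively splitting the array and merging sorted halves.
After all merges, the sorted array is [1, 4, 17, 31, 37, 37, 42, 43].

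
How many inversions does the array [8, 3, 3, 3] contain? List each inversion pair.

Finding inversions in [8, 3, 3, 3]:

(0, 1): arr[0]=8 > arr[1]=3
(0, 2): arr[0]=8 > arr[2]=3
(0, 3): arr[0]=8 > arr[3]=3

Total inversions: 3

The array has 3 inversion(s): (0,1), (0,2), (0,3). Each pair (i,j) satisfies i < j and arr[i] > arr[j].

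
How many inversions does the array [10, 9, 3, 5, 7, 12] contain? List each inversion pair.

Finding inversions in [10, 9, 3, 5, 7, 12]:

(0, 1): arr[0]=10 > arr[1]=9
(0, 2): arr[0]=10 > arr[2]=3
(0, 3): arr[0]=10 > arr[3]=5
(0, 4): arr[0]=10 > arr[4]=7
(1, 2): arr[1]=9 > arr[2]=3
(1, 3): arr[1]=9 > arr[3]=5
(1, 4): arr[1]=9 > arr[4]=7

Total inversions: 7

The array has 7 inversion(s): (0,1), (0,2), (0,3), (0,4), (1,2), (1,3), (1,4). Each pair (i,j) satisfies i < j and arr[i] > arr[j].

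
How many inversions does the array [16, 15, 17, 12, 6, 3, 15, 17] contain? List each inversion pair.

Finding inversions in [16, 15, 17, 12, 6, 3, 15, 17]:

(0, 1): arr[0]=16 > arr[1]=15
(0, 3): arr[0]=16 > arr[3]=12
(0, 4): arr[0]=16 > arr[4]=6
(0, 5): arr[0]=16 > arr[5]=3
(0, 6): arr[0]=16 > arr[6]=15
(1, 3): arr[1]=15 > arr[3]=12
(1, 4): arr[1]=15 > arr[4]=6
(1, 5): arr[1]=15 > arr[5]=3
(2, 3): arr[2]=17 > arr[3]=12
(2, 4): arr[2]=17 > arr[4]=6
(2, 5): arr[2]=17 > arr[5]=3
(2, 6): arr[2]=17 > arr[6]=15
(3, 4): arr[3]=12 > arr[4]=6
(3, 5): arr[3]=12 > arr[5]=3
(4, 5): arr[4]=6 > arr[5]=3

Total inversions: 15

The array has 15 inversion(s): (0,1), (0,3), (0,4), (0,5), (0,6), (1,3), (1,4), (1,5), (2,3), (2,4), (2,5), (2,6), (3,4), (3,5), (4,5). Each pair (i,j) satisfies i < j and arr[i] > arr[j].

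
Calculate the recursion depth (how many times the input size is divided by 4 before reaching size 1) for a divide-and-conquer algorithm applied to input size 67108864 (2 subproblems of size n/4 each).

For divide and conquer with division factor 4:

Problem sizes at each level:
Level 0: 67108864
Level 1: 16777216
Level 2: 4194304
Level 3: 1048576
Level 4: 262144
Level 5: 65536
Level 6: 16384
Level 7: 4096
Level 8: 1024
Level 9: 256
Level 10: 64
Level 11: 16
Level 12: 4
Level 13: 1

The root is level 0 and the size-1 base case is level 13 (the tree spans levels 0 through 13, i.e. 14 levels counting the root), so the depth is the number of divisions: log_4(67108864) = 13

The recursion tree depth is log_4(67108864) = 13. At each level, the problem size is divided by 4, so it takes 13 divisions to reduce to a base case of size 1. The algorithm makes 2 recursive calls at each level.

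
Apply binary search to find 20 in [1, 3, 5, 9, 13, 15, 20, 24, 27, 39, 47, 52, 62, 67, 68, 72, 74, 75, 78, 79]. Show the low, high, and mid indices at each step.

Binary search for 20 in [1, 3, 5, 9, 13, 15, 20, 24, 27, 39, 47, 52, 62, 67, 68, 72, 74, 75, 78, 79]:

lo=0, hi=19, mid=9, arr[mid]=39 -> 39 > 20, search left half
lo=0, hi=8, mid=4, arr[mid]=13 -> 13 < 20, search right half
lo=5, hi=8, mid=6, arr[mid]=20 -> Found target at index 6!

Binary search finds 20 at index 6 after 3 comparisons. The search repeatedly halves the search space by comparing with the middle element.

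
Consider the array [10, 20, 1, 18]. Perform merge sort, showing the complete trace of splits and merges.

Merge sort trace:

Split: [10, 20, 1, 18] -> [10, 20] and [1, 18]
  Split: [10, 20] -> [10] and [20]
  Merge: [10] + [20] -> [10, 20]
  Split: [1, 18] -> [1] and [18]
  Merge: [1] + [18] -> [1, 18]
Merge: [10, 20] + [1, 18] -> [1, 10, 18, 20]

Final sorted array: [1, 10, 18, 20]

The merge sort proceeds by recursively splitting the array and merging sorted halves.
After all merges, the sorted array is [1, 10, 18, 20].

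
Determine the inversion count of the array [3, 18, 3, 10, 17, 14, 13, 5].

Finding inversions in [3, 18, 3, 10, 17, 14, 13, 5]:

(1, 2): arr[1]=18 > arr[2]=3
(1, 3): arr[1]=18 > arr[3]=10
(1, 4): arr[1]=18 > arr[4]=17
(1, 5): arr[1]=18 > arr[5]=14
(1, 6): arr[1]=18 > arr[6]=13
(1, 7): arr[1]=18 > arr[7]=5
(3, 7): arr[3]=10 > arr[7]=5
(4, 5): arr[4]=17 > arr[5]=14
(4, 6): arr[4]=17 > arr[6]=13
(4, 7): arr[4]=17 > arr[7]=5
(5, 6): arr[5]=14 > arr[6]=13
(5, 7): arr[5]=14 > arr[7]=5
(6, 7): arr[6]=13 > arr[7]=5

Total inversions: 13

The array has 13 inversion(s): (1,2), (1,3), (1,4), (1,5), (1,6), (1,7), (3,7), (4,5), (4,6), (4,7), (5,6), (5,7), (6,7). Each pair (i,j) satisfies i < j and arr[i] > arr[j].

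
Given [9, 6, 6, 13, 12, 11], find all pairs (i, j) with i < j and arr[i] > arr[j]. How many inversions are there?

Finding inversions in [9, 6, 6, 13, 12, 11]:

(0, 1): arr[0]=9 > arr[1]=6
(0, 2): arr[0]=9 > arr[2]=6
(3, 4): arr[3]=13 > arr[4]=12
(3, 5): arr[3]=13 > arr[5]=11
(4, 5): arr[4]=12 > arr[5]=11

Total inversions: 5

The array has 5 inversion(s): (0,1), (0,2), (3,4), (3,5), (4,5). Each pair (i,j) satisfies i < j and arr[i] > arr[j].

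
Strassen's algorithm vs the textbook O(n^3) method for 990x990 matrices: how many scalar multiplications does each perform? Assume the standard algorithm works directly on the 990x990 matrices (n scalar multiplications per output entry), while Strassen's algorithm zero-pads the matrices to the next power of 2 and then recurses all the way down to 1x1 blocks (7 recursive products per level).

Matrix multiplication for 990x990 matrices:

Strassen's algorithm requires power-of-2 dimensions. Pad 990x990 to 1024x1024 (next power of 2).

Standard algorithm: 990^3 = 970299000 multiplications
Strassen's algorithm: 7^(log2(1024)) = 7^10 = 282475249 multiplications
Savings: 970299000 - 282475249 = 687823751 multiplications

Standard: 970299000 multiplications (990^3). Strassen: 282475249 multiplications (7^10, after padding to 1024x1024). Strassen reduces 8 recursive multiplications to 7 at each level.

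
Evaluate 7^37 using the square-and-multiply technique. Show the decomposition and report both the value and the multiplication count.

Computing 7^37 by squaring (build up from 7^1; each line after the first costs one multiplication):

7^1 = 7
7^2 = (7^1)^2 = 7^2 = 49
7^4 = (7^2)^2 = 49^2 = 2401
7^8 = (7^4)^2 = 2401^2 = 5764801
7^9 = 7 * 7^8 = 7 * 5764801 = 40353607
7^18 = (7^9)^2 = 40353607^2 = 1628413597910449
7^36 = (7^18)^2 = 1628413597910449^2 = 2651730845859653471779023381601
7^37 = 7 * 7^36 = 7 * 2651730845859653471779023381601 = 18562115921017574302453163671207

Result: 18562115921017574302453163671207
Multiplications needed: 7 (7 lines after 7^1)

7^37 = 18562115921017574302453163671207. Using exponentiation by squaring, this requires 7 multiplications. The key idea: if the exponent is even, square the half-power; if odd, multiply by the base once.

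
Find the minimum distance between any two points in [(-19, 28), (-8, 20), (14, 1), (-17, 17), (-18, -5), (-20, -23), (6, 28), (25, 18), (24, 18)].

Computing all pairwise distances among 9 points:

d((-19, 28), (-8, 20)) = 13.6015
d((-19, 28), (14, 1)) = 42.638
d((-19, 28), (-17, 17)) = 11.1803
d((-19, 28), (-18, -5)) = 33.0151
d((-19, 28), (-20, -23)) = 51.0098
d((-19, 28), (6, 28)) = 25.0
d((-19, 28), (25, 18)) = 45.1221
d((-19, 28), (24, 18)) = 44.1475
d((-8, 20), (14, 1)) = 29.0689
d((-8, 20), (-17, 17)) = 9.4868
d((-8, 20), (-18, -5)) = 26.9258
d((-8, 20), (-20, -23)) = 44.643
d((-8, 20), (6, 28)) = 16.1245
d((-8, 20), (25, 18)) = 33.0606
d((-8, 20), (24, 18)) = 32.0624
d((14, 1), (-17, 17)) = 34.8855
d((14, 1), (-18, -5)) = 32.5576
d((14, 1), (-20, -23)) = 41.6173
d((14, 1), (6, 28)) = 28.1603
d((14, 1), (25, 18)) = 20.2485
d((14, 1), (24, 18)) = 19.7231
d((-17, 17), (-18, -5)) = 22.0227
d((-17, 17), (-20, -23)) = 40.1123
d((-17, 17), (6, 28)) = 25.4951
d((-17, 17), (25, 18)) = 42.0119
d((-17, 17), (24, 18)) = 41.0122
d((-18, -5), (-20, -23)) = 18.1108
d((-18, -5), (6, 28)) = 40.8044
d((-18, -5), (25, 18)) = 48.7647
d((-18, -5), (24, 18)) = 47.8853
d((-20, -23), (6, 28)) = 57.2451
d((-20, -23), (25, 18)) = 60.8769
d((-20, -23), (24, 18)) = 60.1415
d((6, 28), (25, 18)) = 21.4709
d((6, 28), (24, 18)) = 20.5913
d((25, 18), (24, 18)) = 1.0 <-- minimum

Closest pair: (25, 18) and (24, 18) with distance 1.0

The closest pair is (25, 18) and (24, 18) with Euclidean distance 1.0. For 9 points, brute-force pairwise comparison is shown above. For large n, the divide-and-conquer algorithm (sort by x, recurse on halves, check the dividing strip) achieves O(n log n).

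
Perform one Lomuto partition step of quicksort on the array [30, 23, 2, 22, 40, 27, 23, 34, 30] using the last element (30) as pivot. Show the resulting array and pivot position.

Lomuto partition with pivot = 30:

Initial array: [30, 23, 2, 22, 40, 27, 23, 34, 30]

arr[0]=30 <= 30: swap with position 0, array becomes [30, 23, 2, 22, 40, 27, 23, 34, 30]
arr[1]=23 <= 30: swap with position 1, array becomes [30, 23, 2, 22, 40, 27, 23, 34, 30]
arr[2]=2 <= 30: swap with position 2, array becomes [30, 23, 2, 22, 40, 27, 23, 34, 30]
arr[3]=22 <= 30: swap with position 3, array becomes [30, 23, 2, 22, 40, 27, 23, 34, 30]
arr[4]=40 > 30: no swap
arr[5]=27 <= 30: swap with position 4, array becomes [30, 23, 2, 22, 27, 40, 23, 34, 30]
arr[6]=23 <= 30: swap with position 5, array becomes [30, 23, 2, 22, 27, 23, 40, 34, 30]
arr[7]=34 > 30: no swap

Place pivot at position 6: [30, 23, 2, 22, 27, 23, 30, 34, 40]
Pivot position: 6

After partitioning with pivot 30, the array becomes [30, 23, 2, 22, 27, 23, 30, 34, 40]. The pivot is placed at index 6. All elements to the left of the pivot are <= 30, and all elements to the right are > 30.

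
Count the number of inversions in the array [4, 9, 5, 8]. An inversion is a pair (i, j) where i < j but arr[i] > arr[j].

Finding inversions in [4, 9, 5, 8]:

(1, 2): arr[1]=9 > arr[2]=5
(1, 3): arr[1]=9 > arr[3]=8

Total inversions: 2

The array has 2 inversion(s): (1,2), (1,3). Each pair (i,j) satisfies i < j and arr[i] > arr[j].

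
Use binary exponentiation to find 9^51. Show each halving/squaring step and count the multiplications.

Computing 9^51 by squaring (build up from 9^1; each line after the first costs one multiplication):

9^1 = 9
9^2 = (9^1)^2 = 9^2 = 81
9^3 = 9 * 9^2 = 9 * 81 = 729
9^6 = (9^3)^2 = 729^2 = 531441
9^12 = (9^6)^2 = 531441^2 = 282429536481
9^24 = (9^12)^2 = 282429536481^2 = 79766443076872509863361
9^25 = 9 * 9^24 = 9 * 79766443076872509863361 = 717897987691852588770249
9^50 = (9^25)^2 = 717897987691852588770249^2 = 515377520732011331036461129765621272702107522001
9^51 = 9 * 9^50 = 9 * 515377520732011331036461129765621272702107522001 = 4638397686588101979328150167890591454318967698009

Result: 4638397686588101979328150167890591454318967698009
Multiplications needed: 8 (8 lines after 9^1)

9^51 = 4638397686588101979328150167890591454318967698009. Using exponentiation by squaring, this requires 8 multiplications. The key idea: if the exponent is even, square the half-power; if odd, multiply by the base once.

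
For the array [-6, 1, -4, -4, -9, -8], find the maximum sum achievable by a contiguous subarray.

Using Kadane's algorithm on [-6, 1, -4, -4, -9, -8]:

Scanning through the array:
Position 1 (value 1): max_ending_here = 1, max_so_far = 1
Position 2 (value -4): max_ending_here = -3, max_so_far = 1
Position 3 (value -4): max_ending_here = -4, max_so_far = 1
Position 4 (value -9): max_ending_here = -9, max_so_far = 1
Position 5 (value -8): max_ending_here = -8, max_so_far = 1

Maximum subarray: [1]
Maximum sum: 1

The maximum subarray is [1] with sum 1. This subarray runs from index 1 to index 1.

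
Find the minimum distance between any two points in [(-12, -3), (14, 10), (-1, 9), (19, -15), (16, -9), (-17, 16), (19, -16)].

Computing all pairwise distances among 7 points:

d((-12, -3), (14, 10)) = 29.0689
d((-12, -3), (-1, 9)) = 16.2788
d((-12, -3), (19, -15)) = 33.2415
d((-12, -3), (16, -9)) = 28.6356
d((-12, -3), (-17, 16)) = 19.6469
d((-12, -3), (19, -16)) = 33.6155
d((14, 10), (-1, 9)) = 15.0333
d((14, 10), (19, -15)) = 25.4951
d((14, 10), (16, -9)) = 19.105
d((14, 10), (-17, 16)) = 31.5753
d((14, 10), (19, -16)) = 26.4764
d((-1, 9), (19, -15)) = 31.241
d((-1, 9), (16, -9)) = 24.7588
d((-1, 9), (-17, 16)) = 17.4642
d((-1, 9), (19, -16)) = 32.0156
d((19, -15), (16, -9)) = 6.7082
d((19, -15), (-17, 16)) = 47.5079
d((19, -15), (19, -16)) = 1.0 <-- minimum
d((16, -9), (-17, 16)) = 41.4005
d((16, -9), (19, -16)) = 7.6158
d((-17, 16), (19, -16)) = 48.1664

Closest pair: (19, -15) and (19, -16) with distance 1.0

The closest pair is (19, -15) and (19, -16) with Euclidean distance 1.0. For 7 points, brute-force pairwise comparison is shown above. For large n, the divide-and-conquer algorithm (sort by x, recurse on halves, check the dividing strip) achieves O(n log n).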